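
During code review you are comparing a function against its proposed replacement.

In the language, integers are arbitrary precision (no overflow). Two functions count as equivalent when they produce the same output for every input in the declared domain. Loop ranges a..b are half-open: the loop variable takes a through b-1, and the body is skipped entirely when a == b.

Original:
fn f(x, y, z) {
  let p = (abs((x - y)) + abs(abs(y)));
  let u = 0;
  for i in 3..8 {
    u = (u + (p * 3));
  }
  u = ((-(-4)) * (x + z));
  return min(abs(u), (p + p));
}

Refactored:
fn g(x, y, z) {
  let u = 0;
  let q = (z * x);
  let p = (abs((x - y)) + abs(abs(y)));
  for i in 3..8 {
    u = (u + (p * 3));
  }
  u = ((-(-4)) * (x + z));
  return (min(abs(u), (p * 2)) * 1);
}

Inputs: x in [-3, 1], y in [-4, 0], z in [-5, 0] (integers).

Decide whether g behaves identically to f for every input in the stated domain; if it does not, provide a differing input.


Changes here: statement counts differ, local variable names differ, arithmetic usage differs, constant usage differs; the full 150-point sweep finds no disagreement.
verdict: equivalent


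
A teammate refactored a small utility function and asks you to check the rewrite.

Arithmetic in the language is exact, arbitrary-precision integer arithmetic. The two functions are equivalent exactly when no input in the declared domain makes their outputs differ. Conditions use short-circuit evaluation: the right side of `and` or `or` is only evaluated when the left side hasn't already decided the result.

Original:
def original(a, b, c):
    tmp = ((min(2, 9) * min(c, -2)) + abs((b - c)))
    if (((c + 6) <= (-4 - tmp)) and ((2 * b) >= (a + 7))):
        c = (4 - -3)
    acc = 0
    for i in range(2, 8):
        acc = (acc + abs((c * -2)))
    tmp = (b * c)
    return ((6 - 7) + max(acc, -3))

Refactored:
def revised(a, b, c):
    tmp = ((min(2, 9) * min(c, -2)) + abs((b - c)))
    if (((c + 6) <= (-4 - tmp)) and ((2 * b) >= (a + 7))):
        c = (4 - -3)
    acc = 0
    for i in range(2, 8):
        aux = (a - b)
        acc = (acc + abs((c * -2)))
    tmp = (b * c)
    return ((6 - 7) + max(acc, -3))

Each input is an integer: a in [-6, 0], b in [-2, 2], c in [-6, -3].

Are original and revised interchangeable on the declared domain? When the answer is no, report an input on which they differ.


Changes here: arithmetic usage differs; and local variable names differ; and statement counts differ; the full 140-point sweep finds no disagreement.
verdict: equivalent


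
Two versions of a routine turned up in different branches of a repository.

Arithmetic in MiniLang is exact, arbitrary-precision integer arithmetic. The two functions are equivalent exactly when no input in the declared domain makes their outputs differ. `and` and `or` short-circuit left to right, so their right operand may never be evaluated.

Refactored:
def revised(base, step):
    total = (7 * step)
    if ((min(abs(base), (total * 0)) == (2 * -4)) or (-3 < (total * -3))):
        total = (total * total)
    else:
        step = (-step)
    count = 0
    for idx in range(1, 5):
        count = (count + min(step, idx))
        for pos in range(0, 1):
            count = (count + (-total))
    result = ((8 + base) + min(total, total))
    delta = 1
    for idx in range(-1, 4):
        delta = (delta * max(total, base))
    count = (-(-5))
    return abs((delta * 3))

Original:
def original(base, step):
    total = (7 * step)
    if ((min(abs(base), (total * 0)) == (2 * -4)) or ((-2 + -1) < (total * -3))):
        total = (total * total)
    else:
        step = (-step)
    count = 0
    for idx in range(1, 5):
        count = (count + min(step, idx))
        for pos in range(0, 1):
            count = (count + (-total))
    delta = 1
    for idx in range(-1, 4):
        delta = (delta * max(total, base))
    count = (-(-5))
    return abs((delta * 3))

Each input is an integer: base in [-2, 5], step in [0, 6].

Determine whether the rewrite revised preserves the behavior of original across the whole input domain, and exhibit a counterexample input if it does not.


Behavior is preserved: although local variable names differ, and statement counts differ, and min/max/abs usage differs, and arithmetic usage differs, and constant usage differs, the outputs never diverge.
One worked example (base=-2, step=4) — original: total := 28 | ((min(abs(base), (total * 0)) == (2 * -4)) or ((-2 + -1) < (total * -3))): false | step := -4 | count := 0 | iter idx=1: | count := -4 | iter pos=0: | count := -32 | iter idx=2: | count := -36 | iter pos=0: | count := -64 | iter idx=3: | count := -68 | iter pos=0: | count := -96 | iter idx=4: | count := -100 | iter pos=0: | count := -128 | delta := 1 | iter idx=-1: | delta := 28 | iter idx=0: | delta := 784 | iter idx=1: | delta := 21952 | iter idx=2: | delta := 614656 | iter idx=3: | delta := 17210368 | count := 5 | result 51631104; revised: total := 28 | ((min(abs(base), (total * 0)) == (2 * -4)) or (-3 < (total * -3))): false | step := -4 | count := 0 | iter idx=1: | count := -4 | iter pos=0: | count := -32 | iter idx=2: | count := -36 | iter pos=0: | count := -64 | iter idx=3: | count := -68 | iter pos=0: | count := -96 | iter idx=4: | count := -100 | iter pos=0: | count := -128 | result := 34 | delta := 1 | iter idx=-1: | delta := 28 | iter idx=0: | delta := 784 | iter idx=1: | delta := 21952 | iter idx=2: | delta := 614656 | iter idx=3: | delta := 17210368 | count := 5 | result 51631104; agreement on 51631104.
Sweeping the whole domain (56 inputs) finds no disagreement.
verdict: equivalent


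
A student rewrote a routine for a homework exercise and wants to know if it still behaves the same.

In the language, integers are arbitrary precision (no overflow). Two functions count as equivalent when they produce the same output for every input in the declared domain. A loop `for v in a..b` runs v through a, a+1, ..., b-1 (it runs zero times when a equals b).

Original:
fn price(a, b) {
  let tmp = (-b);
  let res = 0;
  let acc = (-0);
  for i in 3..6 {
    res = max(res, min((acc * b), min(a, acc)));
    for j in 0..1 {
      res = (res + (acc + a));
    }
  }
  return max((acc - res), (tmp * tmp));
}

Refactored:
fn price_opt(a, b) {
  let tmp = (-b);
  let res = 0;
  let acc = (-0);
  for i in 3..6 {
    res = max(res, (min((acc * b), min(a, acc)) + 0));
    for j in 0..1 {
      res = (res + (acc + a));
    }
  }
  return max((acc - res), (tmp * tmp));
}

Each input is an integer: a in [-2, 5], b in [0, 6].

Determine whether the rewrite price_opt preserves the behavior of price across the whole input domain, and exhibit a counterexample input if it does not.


Differences: constant usage differs; arithmetic usage differs — yet all 56 inputs agree.
verdict: equivalent


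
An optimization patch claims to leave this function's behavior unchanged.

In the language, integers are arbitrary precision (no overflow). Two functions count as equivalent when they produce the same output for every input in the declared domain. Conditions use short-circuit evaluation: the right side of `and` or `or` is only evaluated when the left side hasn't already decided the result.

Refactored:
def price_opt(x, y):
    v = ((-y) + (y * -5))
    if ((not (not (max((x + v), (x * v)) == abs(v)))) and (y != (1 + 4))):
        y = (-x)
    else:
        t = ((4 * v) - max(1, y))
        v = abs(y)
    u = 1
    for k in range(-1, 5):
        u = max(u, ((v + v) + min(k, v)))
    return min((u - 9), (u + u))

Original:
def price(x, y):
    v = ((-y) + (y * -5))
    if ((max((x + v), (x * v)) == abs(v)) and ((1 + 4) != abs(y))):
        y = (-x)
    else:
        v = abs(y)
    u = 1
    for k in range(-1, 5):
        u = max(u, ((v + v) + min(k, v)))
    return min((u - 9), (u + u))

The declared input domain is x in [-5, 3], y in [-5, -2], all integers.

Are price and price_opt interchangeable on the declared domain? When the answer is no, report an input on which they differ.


The rewrite breaks on x=0, y=-5, where the results are 5 and 55.
price: v=30, then ((max((x + v), (x * v)) == abs(v)) and ((1 + 4) != abs(y))) is false, then v=5, then u=1, then (k=-1), then u=9, then (k=0), then u=10, then (k=1), then u=11, then (k=2), then u=12, then (k=3), then u=13, then (k=4), then u=14, then returns 5
price_opt: v=30, then ((not (not (max((x + v), (x * v)) == abs(v)))) and (y != (1 + 4))) is true, then y=0, then u=1, then (k=-1), then u=59, then (k=0), then u=60, then (k=1), then u=61, then (k=2), then u=62, then (k=3), then u=63, then (k=4), then u=64, then returns 55
verdict: not equivalent; witness: x=0, y=-5


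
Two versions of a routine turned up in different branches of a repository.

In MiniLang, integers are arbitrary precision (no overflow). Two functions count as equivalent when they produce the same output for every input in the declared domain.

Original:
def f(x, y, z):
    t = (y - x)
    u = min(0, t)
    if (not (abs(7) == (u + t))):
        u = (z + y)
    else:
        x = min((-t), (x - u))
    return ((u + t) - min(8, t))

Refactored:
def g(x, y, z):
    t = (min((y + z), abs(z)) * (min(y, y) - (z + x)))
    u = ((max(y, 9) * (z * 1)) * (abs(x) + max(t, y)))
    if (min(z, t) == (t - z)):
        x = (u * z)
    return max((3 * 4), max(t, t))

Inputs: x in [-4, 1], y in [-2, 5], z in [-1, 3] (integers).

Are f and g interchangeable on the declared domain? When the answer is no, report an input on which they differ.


The rewrite breaks on x=-4, y=-2, z=-1, where the results are -3 and 12.
f: t becomes 2; next u becomes 0; next (not (abs(7) == (u + t))) evaluates to true; next u becomes -3; next final value -3
g: t becomes -9; next u becomes -18; next (min(z, t) == (t - z)) evaluates to false; next final value 12
verdict: not equivalent; witness: x=-4, y=-2, z=-1


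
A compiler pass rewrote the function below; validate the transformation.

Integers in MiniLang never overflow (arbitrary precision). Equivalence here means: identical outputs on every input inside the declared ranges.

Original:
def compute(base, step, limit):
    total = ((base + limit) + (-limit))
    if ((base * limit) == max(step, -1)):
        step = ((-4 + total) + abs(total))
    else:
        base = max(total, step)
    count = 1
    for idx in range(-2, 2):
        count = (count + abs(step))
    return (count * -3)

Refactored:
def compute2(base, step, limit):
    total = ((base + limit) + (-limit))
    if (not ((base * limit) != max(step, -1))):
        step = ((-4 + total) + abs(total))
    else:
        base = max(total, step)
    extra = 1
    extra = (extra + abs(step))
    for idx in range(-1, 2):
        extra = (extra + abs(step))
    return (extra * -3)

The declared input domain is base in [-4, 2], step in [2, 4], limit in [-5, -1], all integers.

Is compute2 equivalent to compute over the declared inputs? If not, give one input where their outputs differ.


Changes here: min/max/abs usage differs; and statement counts differ; and local variable names differ; and loop structure differs; and comparison usage differs; and arithmetic usage differs; and boolean connective usage differs; the full 105-point sweep finds no disagreement.
verdict: equivalent


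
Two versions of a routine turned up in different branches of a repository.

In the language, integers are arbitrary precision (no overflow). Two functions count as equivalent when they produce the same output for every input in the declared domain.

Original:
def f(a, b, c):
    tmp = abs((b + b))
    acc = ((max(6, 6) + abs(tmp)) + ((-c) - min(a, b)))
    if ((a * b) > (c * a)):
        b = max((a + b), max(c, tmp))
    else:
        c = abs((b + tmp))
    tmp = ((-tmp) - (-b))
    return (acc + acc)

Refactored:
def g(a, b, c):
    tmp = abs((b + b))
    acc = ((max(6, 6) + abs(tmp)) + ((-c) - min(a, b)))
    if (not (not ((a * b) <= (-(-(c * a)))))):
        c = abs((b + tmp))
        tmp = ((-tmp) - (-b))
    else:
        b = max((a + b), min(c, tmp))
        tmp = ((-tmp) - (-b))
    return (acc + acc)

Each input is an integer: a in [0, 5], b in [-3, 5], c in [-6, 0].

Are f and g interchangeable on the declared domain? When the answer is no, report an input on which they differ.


Equivalent. The edit looks behavioral (`max(c, tmp)` became `min(c, tmp)`), but over these ranges it never changes the outcome.
An exhaustive pass over the 378 declared inputs shows identical outputs.
Spot check at a=5, b=2, c=-5 — f: tmp=4, then acc=13, then ((a * b) > (c * a)) is true, then b=7, then tmp=3, then returns 26. g: tmp=4, then acc=13, then (not (not ((a * b) <= (-(-(c * a)))))) is false, then b=7, then tmp=3, then returns 26. Both give 26.
verdict: equivalent


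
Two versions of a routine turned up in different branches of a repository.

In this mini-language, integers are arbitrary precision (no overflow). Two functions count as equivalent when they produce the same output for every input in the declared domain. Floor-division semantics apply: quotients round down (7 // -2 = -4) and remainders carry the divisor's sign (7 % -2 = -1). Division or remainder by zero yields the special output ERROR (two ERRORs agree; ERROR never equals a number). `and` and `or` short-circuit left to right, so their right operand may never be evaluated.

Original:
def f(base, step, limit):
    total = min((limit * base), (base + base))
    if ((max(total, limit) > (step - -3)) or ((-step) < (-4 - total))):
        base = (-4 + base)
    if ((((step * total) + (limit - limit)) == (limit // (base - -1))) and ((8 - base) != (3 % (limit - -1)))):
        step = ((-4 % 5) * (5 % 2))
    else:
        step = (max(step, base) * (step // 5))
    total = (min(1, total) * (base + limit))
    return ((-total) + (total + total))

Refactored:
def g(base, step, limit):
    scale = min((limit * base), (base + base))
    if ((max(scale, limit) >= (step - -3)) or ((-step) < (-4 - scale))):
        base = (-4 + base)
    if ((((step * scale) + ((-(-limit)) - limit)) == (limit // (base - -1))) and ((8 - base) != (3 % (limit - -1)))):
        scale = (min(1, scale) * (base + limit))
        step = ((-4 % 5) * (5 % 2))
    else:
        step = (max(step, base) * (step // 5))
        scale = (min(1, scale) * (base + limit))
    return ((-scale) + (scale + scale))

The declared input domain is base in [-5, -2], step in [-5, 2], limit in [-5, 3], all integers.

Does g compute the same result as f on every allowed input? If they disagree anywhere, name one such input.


There is a counterexample at base=-4, step=-5, limit=-2: 48 on one side, 80 on the other.
f: total=-8, then ((max(total, limit) > (step - -3)) or ((-step) < (-4 - total))) is false, then ((((step * total) + (limit - limit)) == (limit // (base - -1))) and ((8 - base) != (3 % (limit - -1)))) is false, then step=4, then total=48, then returns 48
g: scale=-8, then ((max(scale, limit) >= (step - -3)) or ((-step) < (-4 - scale))) is true, then base=-8, then ((((step * scale) + ((-(-limit)) - limit)) == (limit // (base - -1))) and ((8 - base) != (3 % (limit - -1)))) is false, then step=5, then scale=80, then returns 80
verdict: not equivalent; witness: base=-4, step=-5, limit=-2


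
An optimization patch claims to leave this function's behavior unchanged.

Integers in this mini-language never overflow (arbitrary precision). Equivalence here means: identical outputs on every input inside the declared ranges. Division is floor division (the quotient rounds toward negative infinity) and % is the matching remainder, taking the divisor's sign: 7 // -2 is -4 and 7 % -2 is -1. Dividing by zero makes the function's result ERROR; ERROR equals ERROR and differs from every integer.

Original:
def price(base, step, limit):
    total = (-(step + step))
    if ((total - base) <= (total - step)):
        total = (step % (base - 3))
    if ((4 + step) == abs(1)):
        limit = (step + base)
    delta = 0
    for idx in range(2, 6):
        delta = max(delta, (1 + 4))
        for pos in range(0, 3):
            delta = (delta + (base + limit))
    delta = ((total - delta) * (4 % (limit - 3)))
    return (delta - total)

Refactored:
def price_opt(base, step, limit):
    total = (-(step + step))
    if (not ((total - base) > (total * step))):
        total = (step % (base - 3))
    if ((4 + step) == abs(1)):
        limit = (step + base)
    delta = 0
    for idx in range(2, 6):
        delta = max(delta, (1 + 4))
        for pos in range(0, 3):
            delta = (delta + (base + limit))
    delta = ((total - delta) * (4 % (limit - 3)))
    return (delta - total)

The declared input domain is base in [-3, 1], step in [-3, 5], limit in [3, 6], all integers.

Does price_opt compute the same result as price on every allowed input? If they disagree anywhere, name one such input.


Not equivalent: base=-3, step=-3, limit=3 separates them (-92 vs -146).
price: total becomes 6; next ((total - base) <= (total - step)) evaluates to true; next total becomes -3; next ((4 + step) == abs(1)) evaluates to true; next limit becomes -6; next delta becomes 0; next at idx=2:; next delta becomes 5; next at pos=0:; next delta becomes -4; next at pos=1:; next delta becomes -13; next at pos=2:; next delta becomes -22; next at idx=3:; next delta becomes 5; next at pos=0:; next delta becomes -4; next at pos=1:; next delta becomes -13; next at pos=2:; next delta becomes -22; next at idx=4:; next delta becomes 5; next at pos=0:; next delta becomes -4; next at pos=1:; next delta becomes -13; next at pos=2:; next delta becomes -22; next at idx=5:; next delta becomes 5; next at pos=0:; next delta becomes -4; next at pos=1:; next delta becomes -13; next at pos=2:; next delta becomes -22; next delta becomes -95; next final value -92
price_opt: total becomes 6; next (not ((total - base) > (total * step))) evaluates to false; next ((4 + step) == abs(1)) evaluates to true; next limit becomes -6; next delta becomes 0; next at idx=2:; next delta becomes 5; next at pos=0:; next delta becomes -4; next at pos=1:; next delta becomes -13; next at pos=2:; next delta becomes -22; next at idx=3:; next delta becomes 5; next at pos=0:; next delta becomes -4; next at pos=1:; next delta becomes -13; next at pos=2:; next delta becomes -22; next at idx=4:; next delta becomes 5; next at pos=0:; next delta becomes -4; next at pos=1:; next delta becomes -13; next at pos=2:; next delta becomes -22; next at idx=5:; next delta becomes 5; next at pos=0:; next delta becomes -4; next at pos=1:; next delta becomes -13; next at pos=2:; next delta becomes -22; next delta becomes -140; next final value -146
verdict: not equivalent; witness: base=-3, step=-3, limit=3


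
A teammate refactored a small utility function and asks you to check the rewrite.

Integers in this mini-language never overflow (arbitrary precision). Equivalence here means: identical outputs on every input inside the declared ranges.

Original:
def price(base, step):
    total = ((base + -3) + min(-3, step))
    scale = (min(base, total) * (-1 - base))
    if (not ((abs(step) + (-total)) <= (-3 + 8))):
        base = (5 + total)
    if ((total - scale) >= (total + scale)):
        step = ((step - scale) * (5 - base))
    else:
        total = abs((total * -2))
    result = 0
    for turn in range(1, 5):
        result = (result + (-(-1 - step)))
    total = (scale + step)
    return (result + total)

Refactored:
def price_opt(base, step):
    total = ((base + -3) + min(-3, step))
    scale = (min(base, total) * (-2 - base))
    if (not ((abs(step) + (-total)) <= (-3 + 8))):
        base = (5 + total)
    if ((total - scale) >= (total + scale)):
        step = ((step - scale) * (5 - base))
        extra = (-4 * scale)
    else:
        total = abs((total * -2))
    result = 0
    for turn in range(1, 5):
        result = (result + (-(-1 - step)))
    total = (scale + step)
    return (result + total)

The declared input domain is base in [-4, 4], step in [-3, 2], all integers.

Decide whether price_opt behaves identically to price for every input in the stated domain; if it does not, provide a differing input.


Take base=-4, step=-3.
price: total becomes -10; next scale becomes -30; next (not ((abs(step) + (-total)) <= (-3 + 8))) evaluates to true; next base becomes -5; next ((total - scale) >= (total + scale)) evaluates to true; next step becomes 270; next result becomes 0; next at turn=1:; next result becomes 271; next at turn=2:; next result becomes 542; next at turn=3:; next result becomes 813; next at turn=4:; next result becomes 1084; next total becomes 240; next final value 1324
price_opt: total becomes -10; next scale becomes -20; next (not ((abs(step) + (-total)) <= (-3 + 8))) evaluates to true; next base becomes -5; next ((total - scale) >= (total + scale)) evaluates to true; next step becomes 170; next extra becomes 80; next result becomes 0; next at turn=1:; next result becomes 171; next at turn=2:; next result becomes 342; next at turn=3:; next result becomes 513; next at turn=4:; next result becomes 684; next total becomes 150; next final value 834
1324 vs 834 — the two versions disagree here.
verdict: not equivalent; witness: base=-4, step=-3


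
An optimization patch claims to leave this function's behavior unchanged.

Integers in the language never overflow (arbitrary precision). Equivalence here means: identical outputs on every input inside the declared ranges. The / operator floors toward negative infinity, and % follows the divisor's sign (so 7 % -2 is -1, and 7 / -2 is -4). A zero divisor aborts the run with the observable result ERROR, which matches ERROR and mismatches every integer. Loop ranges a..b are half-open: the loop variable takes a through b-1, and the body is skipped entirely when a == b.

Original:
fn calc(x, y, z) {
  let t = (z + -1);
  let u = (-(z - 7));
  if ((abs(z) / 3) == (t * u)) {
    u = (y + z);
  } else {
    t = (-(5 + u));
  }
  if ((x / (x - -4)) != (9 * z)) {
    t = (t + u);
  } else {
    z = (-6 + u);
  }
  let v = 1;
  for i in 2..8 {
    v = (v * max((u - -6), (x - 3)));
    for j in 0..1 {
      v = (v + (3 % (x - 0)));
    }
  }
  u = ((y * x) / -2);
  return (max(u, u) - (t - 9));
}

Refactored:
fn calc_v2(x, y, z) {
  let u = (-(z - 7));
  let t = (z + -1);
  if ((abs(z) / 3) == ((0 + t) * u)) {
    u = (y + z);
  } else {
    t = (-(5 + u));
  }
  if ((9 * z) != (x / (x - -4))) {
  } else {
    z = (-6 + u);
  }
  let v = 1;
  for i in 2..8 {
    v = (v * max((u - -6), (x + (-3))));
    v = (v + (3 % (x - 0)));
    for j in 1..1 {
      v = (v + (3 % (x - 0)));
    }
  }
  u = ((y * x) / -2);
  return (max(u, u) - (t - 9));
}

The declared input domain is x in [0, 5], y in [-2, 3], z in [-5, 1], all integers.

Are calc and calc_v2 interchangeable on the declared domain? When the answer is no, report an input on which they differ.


Not equivalent: x=1, y=-2, z=-5 separates them (15 vs 27).
calc: t := -6 | u := 12 | ((abs(z) / 3) == (t * u)): false | t := -17 | ((x / (x - -4)) != (9 * z)): true | t := -5 | v := 1 | iter i=2: | v := 18 | iter j=0: | v := 18 | iter i=3: | v := 324 | iter j=0: | v := 324 | iter i=4: | v := 5832 | iter j=0: | v := 5832 | iter i=5: | v := 104976 | iter j=0: | v := 104976 | iter i=6: | v := 1889568 | iter j=0: | v := 1889568 | iter i=7: | v := 34012224 | iter j=0: | v := 34012224 | u := 1 | result 15
calc_v2: u := 12 | t := -6 | ((abs(z) / 3) == ((0 + t) * u)): false | t := -17 | ((9 * z) != (x / (x - -4))): true | v := 1 | iter i=2: | v := 18 | v := 18 | loop over j: empty range | iter i=3: | v := 324 | v := 324 | loop over j: empty range | iter i=4: | v := 5832 | v := 5832 | loop over j: empty range | iter i=5: | v := 104976 | v := 104976 | loop over j: empty range | iter i=6: | v := 1889568 | v := 1889568 | loop over j: empty range | iter i=7: | v := 34012224 | v := 34012224 | loop over j: empty range | u := 1 | result 27
verdict: not equivalent; witness: x=1, y=-2, z=-5


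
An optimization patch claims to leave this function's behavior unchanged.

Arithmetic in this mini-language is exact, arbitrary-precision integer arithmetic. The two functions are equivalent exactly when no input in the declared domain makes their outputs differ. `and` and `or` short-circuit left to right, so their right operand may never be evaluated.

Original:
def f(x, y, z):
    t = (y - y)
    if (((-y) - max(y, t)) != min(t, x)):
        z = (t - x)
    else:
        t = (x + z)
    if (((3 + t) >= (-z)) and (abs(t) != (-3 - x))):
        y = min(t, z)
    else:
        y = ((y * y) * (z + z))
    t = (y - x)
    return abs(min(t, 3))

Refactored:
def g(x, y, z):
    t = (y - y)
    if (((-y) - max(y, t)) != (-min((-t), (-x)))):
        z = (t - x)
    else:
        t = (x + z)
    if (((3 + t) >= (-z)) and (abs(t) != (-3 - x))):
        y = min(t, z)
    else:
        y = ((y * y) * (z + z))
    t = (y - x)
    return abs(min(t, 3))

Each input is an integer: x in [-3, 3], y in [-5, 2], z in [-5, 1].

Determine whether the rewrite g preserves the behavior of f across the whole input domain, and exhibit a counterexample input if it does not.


Run the pair on x=-3, y=0, z=0.
f: t := 0 | (((-y) - max(y, t)) != min(t, x)): true | z := 3 | (((3 + t) >= (-z)) and (abs(t) != (-3 - x))): false | y := 0 | t := 3 | result 3
g: t := 0 | (((-y) - max(y, t)) != (-min((-t), (-x)))): false | t := -3 | (((3 + t) >= (-z)) and (abs(t) != (-3 - x))): true | y := -3 | t := 0 | result 0
3 vs 0 — the two versions disagree here.
verdict: not equivalent; witness: x=-3, y=0, z=0


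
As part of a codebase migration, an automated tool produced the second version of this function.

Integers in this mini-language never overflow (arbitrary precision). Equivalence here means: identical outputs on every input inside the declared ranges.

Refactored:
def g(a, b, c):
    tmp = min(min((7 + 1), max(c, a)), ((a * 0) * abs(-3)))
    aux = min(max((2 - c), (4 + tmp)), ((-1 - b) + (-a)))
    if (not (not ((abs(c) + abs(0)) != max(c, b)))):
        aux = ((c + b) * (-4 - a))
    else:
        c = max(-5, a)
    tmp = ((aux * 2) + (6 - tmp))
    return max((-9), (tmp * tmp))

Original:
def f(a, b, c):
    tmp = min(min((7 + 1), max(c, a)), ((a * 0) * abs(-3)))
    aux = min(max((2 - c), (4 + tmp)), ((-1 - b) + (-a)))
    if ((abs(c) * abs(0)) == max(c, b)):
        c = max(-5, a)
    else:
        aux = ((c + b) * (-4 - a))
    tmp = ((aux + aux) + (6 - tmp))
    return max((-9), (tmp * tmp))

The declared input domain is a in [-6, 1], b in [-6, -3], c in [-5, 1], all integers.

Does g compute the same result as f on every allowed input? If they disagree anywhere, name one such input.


There is a counterexample at a=-6, b=-5, c=1: 100 on one side, 196 on the other.
f: tmp becomes 0; next aux becomes 4; next ((abs(c) * abs(0)) == max(c, b)) evaluates to false; next aux becomes -8; next tmp becomes -10; next final value 100
g: tmp becomes 0; next aux becomes 4; next (not (not ((abs(c) + abs(0)) != max(c, b)))) evaluates to false; next c becomes -5; next tmp becomes 14; next final value 196
verdict: not equivalent; witness: a=-6, b=-5, c=1


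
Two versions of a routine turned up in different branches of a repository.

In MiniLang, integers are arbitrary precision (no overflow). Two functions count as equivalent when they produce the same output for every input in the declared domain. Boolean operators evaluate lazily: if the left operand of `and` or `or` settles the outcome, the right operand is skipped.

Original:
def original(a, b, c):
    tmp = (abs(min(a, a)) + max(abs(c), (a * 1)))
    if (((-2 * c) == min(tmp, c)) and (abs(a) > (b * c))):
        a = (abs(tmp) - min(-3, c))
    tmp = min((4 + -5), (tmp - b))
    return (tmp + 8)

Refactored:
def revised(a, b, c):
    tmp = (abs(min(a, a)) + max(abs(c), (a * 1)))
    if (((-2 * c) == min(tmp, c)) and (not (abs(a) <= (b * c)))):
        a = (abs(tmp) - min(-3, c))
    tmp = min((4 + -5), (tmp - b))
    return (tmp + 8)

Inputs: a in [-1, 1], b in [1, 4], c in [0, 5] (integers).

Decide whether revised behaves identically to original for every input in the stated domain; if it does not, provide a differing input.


Although comparison usage differs; and boolean connective usage differs, 72/72 inputs agree.
verdict: equivalent


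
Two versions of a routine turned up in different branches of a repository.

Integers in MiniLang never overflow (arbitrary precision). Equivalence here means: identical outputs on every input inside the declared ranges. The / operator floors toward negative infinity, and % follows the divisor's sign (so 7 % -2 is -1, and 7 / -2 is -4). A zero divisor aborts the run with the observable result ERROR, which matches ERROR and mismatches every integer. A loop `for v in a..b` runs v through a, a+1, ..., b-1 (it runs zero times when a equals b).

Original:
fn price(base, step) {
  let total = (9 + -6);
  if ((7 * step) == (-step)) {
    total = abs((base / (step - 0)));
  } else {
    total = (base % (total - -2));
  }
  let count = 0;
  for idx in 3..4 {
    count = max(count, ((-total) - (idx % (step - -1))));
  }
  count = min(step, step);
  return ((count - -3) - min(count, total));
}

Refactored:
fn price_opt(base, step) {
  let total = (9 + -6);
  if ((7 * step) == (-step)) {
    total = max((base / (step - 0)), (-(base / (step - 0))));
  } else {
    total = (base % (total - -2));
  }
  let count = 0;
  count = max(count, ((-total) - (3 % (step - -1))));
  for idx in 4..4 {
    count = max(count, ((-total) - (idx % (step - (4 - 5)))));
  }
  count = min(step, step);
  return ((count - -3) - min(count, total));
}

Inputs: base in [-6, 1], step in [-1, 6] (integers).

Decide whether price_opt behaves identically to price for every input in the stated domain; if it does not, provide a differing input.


Reading the diff, among the changes: min/max/abs usage differs, constant usage differs, statement counts differ, arithmetic usage differs, loop structure differs.
Tracing base=-6, step=4: price: total = 3; ((7 * step) == (-step)) -> false; total = 4; count = 0; [idx=3]; count = 0; count = 4; return 3 | price_opt: total = 3; ((7 * step) == (-step)) -> false; total = 4; count = 0; count = 0; the idx loop: no iterations; count = 4; return 3 — matching result 3.
Across all 64 domain points the two functions coincide.
verdict: equivalent


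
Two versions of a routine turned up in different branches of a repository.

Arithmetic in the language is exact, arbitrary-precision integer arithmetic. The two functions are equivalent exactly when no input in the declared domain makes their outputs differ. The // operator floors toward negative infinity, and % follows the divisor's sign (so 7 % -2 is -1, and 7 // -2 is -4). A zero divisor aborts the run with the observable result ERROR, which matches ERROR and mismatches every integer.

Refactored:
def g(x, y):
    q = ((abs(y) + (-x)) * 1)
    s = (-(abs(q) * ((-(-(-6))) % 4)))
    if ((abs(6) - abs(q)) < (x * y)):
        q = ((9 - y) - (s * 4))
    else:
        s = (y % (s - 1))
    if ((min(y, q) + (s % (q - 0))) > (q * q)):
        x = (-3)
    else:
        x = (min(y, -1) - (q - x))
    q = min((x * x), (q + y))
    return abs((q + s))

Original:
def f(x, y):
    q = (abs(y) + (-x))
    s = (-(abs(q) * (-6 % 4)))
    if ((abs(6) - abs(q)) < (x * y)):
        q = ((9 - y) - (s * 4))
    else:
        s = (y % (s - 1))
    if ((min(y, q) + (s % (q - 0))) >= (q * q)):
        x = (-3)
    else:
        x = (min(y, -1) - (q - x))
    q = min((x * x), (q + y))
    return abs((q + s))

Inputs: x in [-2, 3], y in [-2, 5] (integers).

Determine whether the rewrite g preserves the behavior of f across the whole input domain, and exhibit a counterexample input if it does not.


x=1, y=2 yields 2 from f but 0 from g.
verdict: not equivalent; witness: x=1, y=2


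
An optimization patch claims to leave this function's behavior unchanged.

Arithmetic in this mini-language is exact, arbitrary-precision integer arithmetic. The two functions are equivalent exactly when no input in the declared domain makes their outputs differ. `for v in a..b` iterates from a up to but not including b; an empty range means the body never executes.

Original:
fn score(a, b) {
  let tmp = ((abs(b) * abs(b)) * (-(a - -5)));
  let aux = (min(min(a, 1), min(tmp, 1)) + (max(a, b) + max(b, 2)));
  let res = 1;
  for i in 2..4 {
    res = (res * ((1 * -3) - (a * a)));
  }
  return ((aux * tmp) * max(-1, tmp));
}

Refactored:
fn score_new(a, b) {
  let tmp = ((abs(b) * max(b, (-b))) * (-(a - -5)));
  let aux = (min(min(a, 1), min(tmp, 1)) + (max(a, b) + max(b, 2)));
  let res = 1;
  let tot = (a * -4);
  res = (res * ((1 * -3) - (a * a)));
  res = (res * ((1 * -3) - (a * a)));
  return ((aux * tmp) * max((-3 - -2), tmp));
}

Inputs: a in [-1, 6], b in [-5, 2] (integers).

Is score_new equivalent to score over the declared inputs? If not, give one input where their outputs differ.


Changes here: arithmetic usage differs; and min/max/abs usage differs; and local variable names differ; and loop structure differs; and statement counts differ; and constant usage differs; the full 64-point sweep finds no disagreement.
verdict: equivalent


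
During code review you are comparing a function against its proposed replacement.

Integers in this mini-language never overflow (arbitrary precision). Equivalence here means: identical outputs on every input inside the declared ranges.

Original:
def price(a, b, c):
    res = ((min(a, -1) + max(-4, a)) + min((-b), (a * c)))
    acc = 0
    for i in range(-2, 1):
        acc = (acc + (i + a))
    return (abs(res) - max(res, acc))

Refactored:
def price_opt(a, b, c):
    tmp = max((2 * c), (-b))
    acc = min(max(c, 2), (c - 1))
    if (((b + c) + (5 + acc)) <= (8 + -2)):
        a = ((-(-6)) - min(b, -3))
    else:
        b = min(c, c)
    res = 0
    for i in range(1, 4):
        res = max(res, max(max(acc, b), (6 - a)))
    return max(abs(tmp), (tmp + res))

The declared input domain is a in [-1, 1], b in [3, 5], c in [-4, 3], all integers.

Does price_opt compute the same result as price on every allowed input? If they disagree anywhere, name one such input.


The rewrite breaks on a=-1, b=3, c=-4, where the results are 10 and 3.
price: res=-5, then acc=0, then (i=-2), then acc=-3, then (i=-1), then acc=-5, then (i=0), then acc=-6, then returns 10
price_opt: tmp=-3, then acc=-5, then (((b + c) + (5 + acc)) <= (8 + -2)) is true, then a=9, then res=0, then (i=1), then res=3, then (i=2), then res=3, then (i=3), then res=3, then returns 3
verdict: not equivalent; witness: a=-1, b=3, c=-4


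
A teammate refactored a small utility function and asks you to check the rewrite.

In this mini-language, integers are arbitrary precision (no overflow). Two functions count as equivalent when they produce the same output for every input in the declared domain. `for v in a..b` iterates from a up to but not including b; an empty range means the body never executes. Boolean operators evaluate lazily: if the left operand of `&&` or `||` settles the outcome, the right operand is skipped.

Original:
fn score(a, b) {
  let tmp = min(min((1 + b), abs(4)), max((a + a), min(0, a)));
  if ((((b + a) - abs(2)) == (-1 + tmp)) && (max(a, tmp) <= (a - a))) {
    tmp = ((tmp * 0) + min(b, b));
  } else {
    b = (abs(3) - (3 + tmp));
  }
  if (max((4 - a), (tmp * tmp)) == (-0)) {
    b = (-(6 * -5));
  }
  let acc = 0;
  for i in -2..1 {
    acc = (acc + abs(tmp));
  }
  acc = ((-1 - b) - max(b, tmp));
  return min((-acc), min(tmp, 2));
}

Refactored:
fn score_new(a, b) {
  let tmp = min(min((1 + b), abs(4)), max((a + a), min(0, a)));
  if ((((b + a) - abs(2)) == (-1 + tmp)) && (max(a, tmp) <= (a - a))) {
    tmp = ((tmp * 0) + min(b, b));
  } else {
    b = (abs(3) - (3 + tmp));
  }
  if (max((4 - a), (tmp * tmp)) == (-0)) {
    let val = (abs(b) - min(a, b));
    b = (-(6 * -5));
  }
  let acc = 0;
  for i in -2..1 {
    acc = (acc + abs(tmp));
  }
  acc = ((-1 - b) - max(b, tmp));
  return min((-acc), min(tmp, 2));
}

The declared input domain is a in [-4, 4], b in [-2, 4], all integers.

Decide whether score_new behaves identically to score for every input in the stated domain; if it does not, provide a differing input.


This is a faithful refactor — min/max/abs usage differs; and arithmetic usage differs; and statement counts differ; and local variable names differ, but the computed results match everywhere.
Spot check at a=0, b=-1 — score: tmp := 0 | ((((b + a) - abs(2)) == (-1 + tmp)) && (max(a, tmp) <= (a - a))): false | b := 0 | (max((4 - a), (tmp * tmp)) == (-0)): false | acc := 0 | iter i=-2: | acc := 0 | iter i=-1: | acc := 0 | iter i=0: | acc := 0 | acc := -1 | result 0. score_new: tmp := 0 | ((((b + a) - abs(2)) == (-1 + tmp)) && (max(a, tmp) <= (a - a))): false | b := 0 | (max((4 - a), (tmp * tmp)) == (-0)): false | acc := 0 | iter i=-2: | acc := 0 | iter i=-1: | acc := 0 | iter i=0: | acc := 0 | acc := -1 | result 0. Both give 0.
Across all 63 domain points the two functions coincide.
verdict: equivalent


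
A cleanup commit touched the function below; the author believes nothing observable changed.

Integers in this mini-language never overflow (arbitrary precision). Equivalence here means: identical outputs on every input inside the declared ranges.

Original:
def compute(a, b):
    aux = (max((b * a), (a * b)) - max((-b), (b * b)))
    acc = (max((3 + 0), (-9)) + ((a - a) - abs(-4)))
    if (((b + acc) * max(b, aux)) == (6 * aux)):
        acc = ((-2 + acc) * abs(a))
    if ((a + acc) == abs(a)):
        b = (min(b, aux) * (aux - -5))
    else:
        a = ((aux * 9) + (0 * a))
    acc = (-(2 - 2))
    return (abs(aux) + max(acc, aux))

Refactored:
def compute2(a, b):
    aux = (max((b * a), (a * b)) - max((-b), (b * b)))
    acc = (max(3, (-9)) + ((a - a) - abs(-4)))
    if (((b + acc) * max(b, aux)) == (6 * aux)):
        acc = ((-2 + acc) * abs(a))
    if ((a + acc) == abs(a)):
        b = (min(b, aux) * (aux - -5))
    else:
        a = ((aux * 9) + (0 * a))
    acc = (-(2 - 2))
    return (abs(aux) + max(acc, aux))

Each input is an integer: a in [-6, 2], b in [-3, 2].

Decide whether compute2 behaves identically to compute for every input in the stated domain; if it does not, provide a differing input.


Equivalent — the differences include constant usage differs, arithmetic usage differs, yet no declared input distinguishes the two.
One worked example (a=-3, b=2) — compute: aux := -10 | acc := -1 | (((b + acc) * max(b, aux)) == (6 * aux)): false | ((a + acc) == abs(a)): false | a := -90 | acc := 0 | result 10; compute2: aux := -10 | acc := -1 | (((b + acc) * max(b, aux)) == (6 * aux)): false | ((a + acc) == abs(a)): false | a := -90 | acc := 0 | result 10; agreement on 10.
Across all 54 domain points the two functions coincide.
verdict: equivalent


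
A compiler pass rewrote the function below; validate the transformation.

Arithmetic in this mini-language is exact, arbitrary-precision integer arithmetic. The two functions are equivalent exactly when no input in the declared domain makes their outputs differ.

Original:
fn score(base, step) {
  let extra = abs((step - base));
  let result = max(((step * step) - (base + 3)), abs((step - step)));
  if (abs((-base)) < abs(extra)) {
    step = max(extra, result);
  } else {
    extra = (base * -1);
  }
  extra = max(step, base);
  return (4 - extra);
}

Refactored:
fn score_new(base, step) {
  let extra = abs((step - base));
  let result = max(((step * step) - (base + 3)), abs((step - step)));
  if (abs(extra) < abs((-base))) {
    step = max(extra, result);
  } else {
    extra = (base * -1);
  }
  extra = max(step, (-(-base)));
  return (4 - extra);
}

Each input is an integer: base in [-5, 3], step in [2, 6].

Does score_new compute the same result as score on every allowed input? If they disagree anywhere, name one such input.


Try base=-5, step=2.
score: extra := 7 | result := 6 | (abs((-base)) < abs(extra)): true | step := 7 | extra := 7 | result -3
score_new: extra := 7 | result := 6 | (abs(extra) < abs((-base))): false | extra := 5 | extra := 2 | result 2
-3 vs 2 — the two versions disagree here.
verdict: not equivalent; witness: base=-5, step=2


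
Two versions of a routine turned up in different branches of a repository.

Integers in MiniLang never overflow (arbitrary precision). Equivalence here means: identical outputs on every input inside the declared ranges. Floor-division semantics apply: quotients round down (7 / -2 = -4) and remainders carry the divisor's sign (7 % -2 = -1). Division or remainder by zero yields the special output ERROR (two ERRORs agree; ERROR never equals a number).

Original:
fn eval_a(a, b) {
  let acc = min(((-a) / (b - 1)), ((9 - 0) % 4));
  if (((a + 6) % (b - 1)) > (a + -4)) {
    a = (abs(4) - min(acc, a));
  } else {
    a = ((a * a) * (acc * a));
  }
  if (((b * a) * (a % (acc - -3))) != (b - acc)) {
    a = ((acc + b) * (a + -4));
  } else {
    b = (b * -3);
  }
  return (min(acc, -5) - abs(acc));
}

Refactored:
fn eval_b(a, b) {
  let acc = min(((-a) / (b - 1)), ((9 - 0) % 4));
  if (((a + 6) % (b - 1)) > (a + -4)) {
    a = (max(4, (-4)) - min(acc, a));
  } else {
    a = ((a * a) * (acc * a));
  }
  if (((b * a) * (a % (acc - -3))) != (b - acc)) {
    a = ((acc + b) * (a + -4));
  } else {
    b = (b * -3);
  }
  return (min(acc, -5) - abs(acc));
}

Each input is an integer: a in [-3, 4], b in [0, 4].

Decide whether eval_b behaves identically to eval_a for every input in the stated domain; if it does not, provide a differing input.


The two are interchangeable: constant usage differs, min/max/abs usage differs, and every declared input agrees.
Tracing a=4, b=2: eval_a: acc = -4; (((a + 6) % (b - 1)) > (a + -4)) -> false; a = -256; (((b * a) * (a % (acc - -3))) != (b - acc)) -> true; a = 520; return -9 | eval_b: acc = -4; (((a + 6) % (b - 1)) > (a + -4)) -> false; a = -256; (((b * a) * (a % (acc - -3))) != (b - acc)) -> true; a = 520; return -9 — matching result -9.
Sweeping the whole domain (40 inputs) finds no disagreement.
verdict: equivalent
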